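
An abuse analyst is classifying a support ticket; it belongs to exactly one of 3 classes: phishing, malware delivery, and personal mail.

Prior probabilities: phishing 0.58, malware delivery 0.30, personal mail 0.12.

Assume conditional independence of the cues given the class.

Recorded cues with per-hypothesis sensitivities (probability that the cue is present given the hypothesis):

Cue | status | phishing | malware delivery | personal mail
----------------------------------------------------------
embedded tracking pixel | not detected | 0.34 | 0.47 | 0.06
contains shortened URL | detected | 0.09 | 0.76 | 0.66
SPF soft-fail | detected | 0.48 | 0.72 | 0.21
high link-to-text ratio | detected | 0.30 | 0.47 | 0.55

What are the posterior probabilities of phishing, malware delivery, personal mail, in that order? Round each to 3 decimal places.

0.091, 0.751, 0.158

For each hypothesis, the unnormalized posterior weight is prior × product of the cue likelihoods (using 1 − P(present | H) for each absent cue):
  phishing: 0.58 × (1 − 0.34) × 0.09 × 0.48 × 0.30 = 0.0049611
  malware delivery: 0.30 × (1 − 0.47) × 0.76 × 0.72 × 0.47 = 0.040892
  personal mail: 0.12 × (1 − 0.06) × 0.66 × 0.21 × 0.55 = 0.0085987
The unnormalized weights sum to 0.054452.
P(phishing | evidence) = 0.0049611 / 0.054452 ≈ 0.091
P(malware delivery | evidence) = 0.040892 / 0.054452 ≈ 0.751
P(personal mail | evidence) = 0.0085987 / 0.054452 ≈ 0.158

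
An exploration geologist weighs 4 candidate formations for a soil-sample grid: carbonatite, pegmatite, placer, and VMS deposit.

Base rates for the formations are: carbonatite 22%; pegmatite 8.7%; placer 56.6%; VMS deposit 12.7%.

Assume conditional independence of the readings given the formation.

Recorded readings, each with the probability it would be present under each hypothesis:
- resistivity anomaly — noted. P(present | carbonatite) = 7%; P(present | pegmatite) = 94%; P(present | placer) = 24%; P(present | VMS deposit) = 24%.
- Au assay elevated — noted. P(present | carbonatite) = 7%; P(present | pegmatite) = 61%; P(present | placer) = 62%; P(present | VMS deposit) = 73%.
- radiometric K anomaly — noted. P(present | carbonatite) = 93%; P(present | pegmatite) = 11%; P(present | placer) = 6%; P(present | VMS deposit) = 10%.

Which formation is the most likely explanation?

By Bayes' rule with conditional independence, the unnormalized weight for each hypothesis is prior × ∏ likelihoods:
  carbonatite: 0.220 × 0.07 × 0.07 × 0.93 = 0.0010025
  pegmatite: 0.087 × 0.94 × 0.61 × 0.11 = 0.0054874
  placer: 0.566 × 0.24 × 0.62 × 0.06 = 0.0050532
  VMS deposit: 0.127 × 0.24 × 0.73 × 0.10 = 0.002225
The unnormalized weights sum to 0.013768.
P(carbonatite | evidence) ≈ 0.0010025 / 0.013768 ≈ 0.073
P(pegmatite | evidence) ≈ 0.0054874 / 0.013768 ≈ 0.399
P(placer | evidence) ≈ 0.0050532 / 0.013768 ≈ 0.367
P(VMS deposit | evidence) ≈ 0.002225 / 0.013768 ≈ 0.162
The largest is 0.399, so pegmatite is most probable.

pegmatite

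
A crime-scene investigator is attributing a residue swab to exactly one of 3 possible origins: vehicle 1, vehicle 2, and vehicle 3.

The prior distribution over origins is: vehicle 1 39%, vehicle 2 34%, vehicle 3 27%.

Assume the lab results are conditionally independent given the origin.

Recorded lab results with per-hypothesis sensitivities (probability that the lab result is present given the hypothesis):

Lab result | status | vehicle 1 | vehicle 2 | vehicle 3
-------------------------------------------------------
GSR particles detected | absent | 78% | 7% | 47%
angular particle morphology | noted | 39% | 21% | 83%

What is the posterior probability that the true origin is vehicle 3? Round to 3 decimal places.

Multiply each prior by the joint likelihood of the lab result pattern (using 1 − P(present | H) for each absent lab result):
  vehicle 1: 0.39 × (1 − 0.78) × 0.39 = 0.033462
  vehicle 2: 0.34 × (1 − 0.07) × 0.21 = 0.066402
  vehicle 3: 0.27 × (1 − 0.47) × 0.83 = 0.11877
Normalizing constant Z = 0.033462 + 0.066402 + 0.11877 = 0.21864.
P(vehicle 3 | evidence) = 0.11877 / 0.21864 ≈ 0.543.

0.543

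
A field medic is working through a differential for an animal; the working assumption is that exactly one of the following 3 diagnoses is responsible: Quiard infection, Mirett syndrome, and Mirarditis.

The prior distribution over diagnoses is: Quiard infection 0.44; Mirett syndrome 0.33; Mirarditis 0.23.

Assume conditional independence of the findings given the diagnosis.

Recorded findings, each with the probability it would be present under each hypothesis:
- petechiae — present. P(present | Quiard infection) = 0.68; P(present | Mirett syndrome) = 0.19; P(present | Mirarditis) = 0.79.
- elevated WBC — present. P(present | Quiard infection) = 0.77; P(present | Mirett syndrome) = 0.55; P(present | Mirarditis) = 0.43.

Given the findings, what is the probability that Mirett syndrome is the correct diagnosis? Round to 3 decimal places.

0.101

By Bayes' rule with conditional independence, the unnormalized weight for each hypothesis is prior × ∏ likelihoods:
  Quiard infection: 0.44 × 0.68 × 0.77 = 0.23038
  Mirett syndrome: 0.33 × 0.19 × 0.55 = 0.034485
  Mirarditis: 0.23 × 0.79 × 0.43 = 0.078131
Marginal likelihood of the evidence = 0.343.
P(Mirett syndrome | evidence) = 0.034485 / 0.343 ≈ 0.101.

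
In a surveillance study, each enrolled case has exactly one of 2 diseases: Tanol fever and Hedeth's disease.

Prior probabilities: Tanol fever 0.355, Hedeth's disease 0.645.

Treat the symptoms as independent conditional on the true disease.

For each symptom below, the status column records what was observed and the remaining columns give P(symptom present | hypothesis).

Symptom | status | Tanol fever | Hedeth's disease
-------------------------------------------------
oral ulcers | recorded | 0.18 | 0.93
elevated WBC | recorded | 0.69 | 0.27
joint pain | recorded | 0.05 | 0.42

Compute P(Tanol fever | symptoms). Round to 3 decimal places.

0.031

For each hypothesis, the unnormalized posterior weight is prior × product of the symptom likelihoods:
  Tanol fever: 0.355 × 0.18 × 0.69 × 0.05 = 0.0022045
  Hedeth's disease: 0.645 × 0.93 × 0.27 × 0.42 = 0.068023
Normalizing constant Z = 0.0022045 + 0.068023 = 0.070228.
P(Tanol fever | evidence) = 0.0022045 / 0.070228 ≈ 0.031.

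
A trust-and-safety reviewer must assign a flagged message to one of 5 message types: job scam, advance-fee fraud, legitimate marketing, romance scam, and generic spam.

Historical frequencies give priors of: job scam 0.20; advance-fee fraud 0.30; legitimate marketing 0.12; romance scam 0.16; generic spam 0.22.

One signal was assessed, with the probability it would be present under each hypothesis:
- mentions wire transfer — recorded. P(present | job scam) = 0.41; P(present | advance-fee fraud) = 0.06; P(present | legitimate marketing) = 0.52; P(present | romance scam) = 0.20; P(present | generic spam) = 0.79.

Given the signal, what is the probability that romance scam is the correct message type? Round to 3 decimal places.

By Bayes' rule, the unnormalized weight for each hypothesis is prior × likelihood:
  job scam: 0.20 × 0.41 = 0.082
  advance-fee fraud: 0.30 × 0.06 = 0.018
  legitimate marketing: 0.12 × 0.52 = 0.0624
  romance scam: 0.16 × 0.20 = 0.032
  generic spam: 0.22 × 0.79 = 0.1738
Normalizing constant Z = 0.082 + 0.018 + 0.0624 + 0.032 + 0.1738 = 0.3682.
P(romance scam | evidence) = 0.032 / 0.3682 ≈ 0.087.

0.087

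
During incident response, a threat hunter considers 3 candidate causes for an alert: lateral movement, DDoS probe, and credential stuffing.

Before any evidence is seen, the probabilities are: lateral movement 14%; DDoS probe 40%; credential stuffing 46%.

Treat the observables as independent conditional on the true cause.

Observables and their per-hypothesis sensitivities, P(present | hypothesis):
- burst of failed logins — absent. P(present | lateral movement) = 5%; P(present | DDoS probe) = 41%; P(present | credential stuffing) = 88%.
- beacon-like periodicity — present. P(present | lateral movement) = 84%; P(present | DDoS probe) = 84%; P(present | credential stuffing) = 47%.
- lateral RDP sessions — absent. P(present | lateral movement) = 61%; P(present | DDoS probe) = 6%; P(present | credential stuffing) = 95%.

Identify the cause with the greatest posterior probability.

For each hypothesis, the unnormalized posterior weight is prior × product of the observable likelihoods (using 1 − P(present | H) for each absent observable):
  lateral movement: 0.14 × (1 − 0.05) × 0.84 × (1 − 0.61) = 0.043571
  DDoS probe: 0.40 × (1 − 0.41) × 0.84 × (1 − 0.06) = 0.18635
  credential stuffing: 0.46 × (1 − 0.88) × 0.47 × (1 − 0.95) = 0.0012972
The unnormalized weights sum to 0.23121.
P(lateral movement | evidence) ≈ 0.043571 / 0.23121 ≈ 0.188
P(DDoS probe | evidence) ≈ 0.18635 / 0.23121 ≈ 0.806
P(credential stuffing | evidence) ≈ 0.0012972 / 0.23121 ≈ 0.006
The largest is 0.806, so DDoS probe is most probable.

DDoS probe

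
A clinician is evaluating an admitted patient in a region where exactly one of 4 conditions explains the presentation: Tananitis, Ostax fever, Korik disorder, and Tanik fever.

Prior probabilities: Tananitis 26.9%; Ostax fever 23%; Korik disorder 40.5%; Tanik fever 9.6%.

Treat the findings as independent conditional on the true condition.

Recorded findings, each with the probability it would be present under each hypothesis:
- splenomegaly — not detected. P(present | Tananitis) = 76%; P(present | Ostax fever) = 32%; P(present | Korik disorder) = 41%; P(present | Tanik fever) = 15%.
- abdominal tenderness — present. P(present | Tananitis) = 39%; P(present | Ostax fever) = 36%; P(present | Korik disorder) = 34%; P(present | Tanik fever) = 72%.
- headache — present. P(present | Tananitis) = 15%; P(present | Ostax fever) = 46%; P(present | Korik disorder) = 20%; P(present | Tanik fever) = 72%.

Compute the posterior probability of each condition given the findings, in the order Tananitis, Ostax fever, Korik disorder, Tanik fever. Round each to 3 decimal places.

By Bayes' rule with conditional independence, the unnormalized weight for each hypothesis is prior × ∏ likelihoods (using 1 − P(present | H) for each absent finding):
  Tananitis: 0.269 × (1 − 0.76) × 0.39 × 0.15 = 0.0037768
  Ostax fever: 0.230 × (1 − 0.32) × 0.36 × 0.46 = 0.0259
  Korik disorder: 0.405 × (1 − 0.41) × 0.34 × 0.20 = 0.016249
  Tanik fever: 0.096 × (1 − 0.15) × 0.72 × 0.72 = 0.042301
Normalizing constant Z = 0.0037768 + 0.0259 + 0.016249 + 0.042301 = 0.088227.
P(Tananitis | evidence) = 0.0037768 / 0.088227 ≈ 0.043
P(Ostax fever | evidence) = 0.0259 / 0.088227 ≈ 0.294
P(Korik disorder | evidence) = 0.016249 / 0.088227 ≈ 0.184
P(Tanik fever | evidence) = 0.042301 / 0.088227 ≈ 0.479

0.043, 0.294, 0.184, 0.479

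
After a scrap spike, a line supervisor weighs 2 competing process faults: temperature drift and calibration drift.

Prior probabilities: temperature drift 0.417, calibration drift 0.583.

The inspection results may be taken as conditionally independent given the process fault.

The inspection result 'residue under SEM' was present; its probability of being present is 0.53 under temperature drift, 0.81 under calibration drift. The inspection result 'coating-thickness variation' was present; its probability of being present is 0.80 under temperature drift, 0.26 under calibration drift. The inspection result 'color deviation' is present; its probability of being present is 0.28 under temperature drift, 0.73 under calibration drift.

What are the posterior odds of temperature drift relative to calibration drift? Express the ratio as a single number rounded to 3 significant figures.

Posterior odds equal prior odds times the likelihood ratio; only the two competing hypotheses matter.
  temperature drift: 0.417 × 0.53 × 0.80 × 0.28 = 0.049506
  calibration drift: 0.583 × 0.81 × 0.26 × 0.73 = 0.089629
Odds(temperature drift : calibration drift) = 0.049506 / 0.089629 ≈ 0.552.

0.552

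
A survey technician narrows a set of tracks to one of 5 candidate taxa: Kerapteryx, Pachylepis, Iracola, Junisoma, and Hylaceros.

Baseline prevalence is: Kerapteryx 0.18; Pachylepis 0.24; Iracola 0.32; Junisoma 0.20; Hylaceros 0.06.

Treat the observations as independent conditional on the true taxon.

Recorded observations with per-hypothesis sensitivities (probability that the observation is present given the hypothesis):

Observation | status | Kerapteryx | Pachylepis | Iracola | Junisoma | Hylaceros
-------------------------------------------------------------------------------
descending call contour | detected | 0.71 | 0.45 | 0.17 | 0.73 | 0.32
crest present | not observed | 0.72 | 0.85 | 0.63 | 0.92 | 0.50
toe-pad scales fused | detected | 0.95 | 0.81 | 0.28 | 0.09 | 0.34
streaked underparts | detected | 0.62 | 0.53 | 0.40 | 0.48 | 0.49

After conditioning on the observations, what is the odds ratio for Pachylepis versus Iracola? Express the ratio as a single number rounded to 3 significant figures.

3.09

Posterior odds equal prior odds times the likelihood ratio; only the two competing hypotheses matter (using 1 − P(present | H) for each absent observation).
  Pachylepis: 0.24 × 0.45 × (1 − 0.85) × 0.81 × 0.53 = 0.0069547
  Iracola: 0.32 × 0.17 × (1 − 0.63) × 0.28 × 0.40 = 0.0022543
Odds(Pachylepis : Iracola) = 0.0069547 / 0.0022543 ≈ 3.09.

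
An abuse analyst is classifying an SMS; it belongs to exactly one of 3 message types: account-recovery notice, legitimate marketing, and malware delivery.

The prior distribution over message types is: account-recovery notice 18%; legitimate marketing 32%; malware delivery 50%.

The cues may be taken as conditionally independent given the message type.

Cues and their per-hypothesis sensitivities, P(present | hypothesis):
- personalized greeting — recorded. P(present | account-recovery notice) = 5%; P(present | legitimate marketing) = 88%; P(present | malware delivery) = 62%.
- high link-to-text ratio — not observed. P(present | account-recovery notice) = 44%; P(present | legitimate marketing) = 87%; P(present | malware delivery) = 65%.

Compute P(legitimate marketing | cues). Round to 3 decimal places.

0.244

Multiply each prior by the joint likelihood of the cue pattern (using 1 − P(present | H) for each absent cue):
  account-recovery notice: 0.18 × 0.05 × (1 − 0.44) = 0.00504
  legitimate marketing: 0.32 × 0.88 × (1 − 0.87) = 0.036608
  malware delivery: 0.50 × 0.62 × (1 − 0.65) = 0.1085
Marginal likelihood of the evidence = 0.15015.
P(legitimate marketing | evidence) = 0.036608 / 0.15015 ≈ 0.244.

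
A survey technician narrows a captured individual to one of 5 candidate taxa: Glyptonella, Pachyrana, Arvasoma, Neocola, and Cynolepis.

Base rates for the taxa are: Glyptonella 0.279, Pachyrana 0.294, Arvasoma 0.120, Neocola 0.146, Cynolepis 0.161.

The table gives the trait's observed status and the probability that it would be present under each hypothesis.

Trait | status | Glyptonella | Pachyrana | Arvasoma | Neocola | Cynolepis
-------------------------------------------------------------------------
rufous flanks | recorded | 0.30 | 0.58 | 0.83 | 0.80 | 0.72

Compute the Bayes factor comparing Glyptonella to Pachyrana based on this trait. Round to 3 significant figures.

Likelihood of this trait under each hypothesis:
  Glyptonella: 0.3
  Pachyrana: 0.58
Bayes factor = 0.3 / 0.58 ≈ 0.517

0.517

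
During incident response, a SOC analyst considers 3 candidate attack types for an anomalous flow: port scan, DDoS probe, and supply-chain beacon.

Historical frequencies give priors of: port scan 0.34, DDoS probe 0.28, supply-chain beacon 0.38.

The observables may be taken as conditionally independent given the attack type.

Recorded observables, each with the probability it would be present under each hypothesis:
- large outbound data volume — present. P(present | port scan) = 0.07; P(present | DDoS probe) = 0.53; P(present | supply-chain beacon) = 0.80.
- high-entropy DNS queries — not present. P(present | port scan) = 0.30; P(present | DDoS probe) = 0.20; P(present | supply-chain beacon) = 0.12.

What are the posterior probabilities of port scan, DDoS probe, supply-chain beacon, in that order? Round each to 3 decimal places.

0.041, 0.295, 0.664

For each hypothesis, the unnormalized posterior weight is prior × product of the observable likelihoods (using 1 − P(present | H) for each absent observable):
  port scan: 0.34 × 0.07 × (1 − 0.30) = 0.01666
  DDoS probe: 0.28 × 0.53 × (1 − 0.20) = 0.11872
  supply-chain beacon: 0.38 × 0.80 × (1 − 0.12) = 0.26752
Normalizing constant Z = 0.01666 + 0.11872 + 0.26752 = 0.4029.
P(port scan | evidence) = 0.01666 / 0.4029 ≈ 0.041
P(DDoS probe | evidence) = 0.11872 / 0.4029 ≈ 0.295
P(supply-chain beacon | evidence) = 0.26752 / 0.4029 ≈ 0.664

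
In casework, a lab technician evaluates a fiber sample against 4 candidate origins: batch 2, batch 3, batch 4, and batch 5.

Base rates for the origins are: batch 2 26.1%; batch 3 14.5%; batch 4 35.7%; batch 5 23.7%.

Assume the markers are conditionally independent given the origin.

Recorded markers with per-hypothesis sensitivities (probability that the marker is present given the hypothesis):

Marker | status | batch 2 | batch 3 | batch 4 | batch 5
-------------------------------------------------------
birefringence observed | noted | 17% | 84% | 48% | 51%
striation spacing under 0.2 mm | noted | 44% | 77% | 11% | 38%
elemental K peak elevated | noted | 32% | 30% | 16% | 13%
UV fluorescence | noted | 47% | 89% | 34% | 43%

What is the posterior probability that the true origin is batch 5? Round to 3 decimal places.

By Bayes' rule with conditional independence, the unnormalized weight for each hypothesis is prior × ∏ likelihoods:
  batch 2: 0.261 × 0.17 × 0.44 × 0.32 × 0.47 = 0.0029362
  batch 3: 0.145 × 0.84 × 0.77 × 0.30 × 0.89 = 0.025041
  batch 4: 0.357 × 0.48 × 0.11 × 0.16 × 0.34 = 0.0010254
  batch 5: 0.237 × 0.51 × 0.38 × 0.13 × 0.43 = 0.0025675
Marginal likelihood of the evidence = 0.03157.
P(batch 5 | evidence) = 0.0025675 / 0.03157 ≈ 0.081.

0.081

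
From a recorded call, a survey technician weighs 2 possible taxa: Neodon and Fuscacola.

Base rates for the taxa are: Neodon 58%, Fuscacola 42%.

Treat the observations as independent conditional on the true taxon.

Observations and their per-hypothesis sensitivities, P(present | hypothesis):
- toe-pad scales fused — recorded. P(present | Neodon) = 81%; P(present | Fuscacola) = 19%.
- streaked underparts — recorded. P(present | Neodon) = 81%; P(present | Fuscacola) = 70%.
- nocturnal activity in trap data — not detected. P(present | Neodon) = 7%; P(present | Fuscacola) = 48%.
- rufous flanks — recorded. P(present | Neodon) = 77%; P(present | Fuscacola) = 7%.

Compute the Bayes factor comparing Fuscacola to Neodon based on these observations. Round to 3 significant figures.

0.0103

Take the product of per-observation likelihoods under each hypothesis (using 1 − P(present | H) for each absent observation), then divide.
  Fuscacola: 0.19 × 0.70 × (1 − 0.48) × 0.07 = 0.0048412
  Neodon: 0.81 × 0.81 × (1 − 0.07) × 0.77 = 0.46983
Bayes factor = 0.0048412 / 0.46983 ≈ 0.0103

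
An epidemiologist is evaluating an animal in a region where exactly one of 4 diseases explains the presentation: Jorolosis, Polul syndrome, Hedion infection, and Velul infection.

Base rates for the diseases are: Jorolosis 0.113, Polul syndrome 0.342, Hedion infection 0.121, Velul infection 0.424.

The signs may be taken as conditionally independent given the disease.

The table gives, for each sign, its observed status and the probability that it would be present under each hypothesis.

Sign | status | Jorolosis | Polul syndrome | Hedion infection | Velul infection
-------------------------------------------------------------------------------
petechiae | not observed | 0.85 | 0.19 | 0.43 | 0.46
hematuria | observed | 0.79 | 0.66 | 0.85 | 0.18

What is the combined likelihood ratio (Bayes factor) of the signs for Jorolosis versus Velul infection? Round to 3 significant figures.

1.22

Joint likelihood of the sign pattern under each hypothesis (using 1 − P(present | H) for each absent sign):
  Jorolosis: (1 − 0.85) × 0.79 = 0.1185
  Velul infection: (1 − 0.46) × 0.18 = 0.0972
Bayes factor = 0.1185 / 0.0972 ≈ 1.22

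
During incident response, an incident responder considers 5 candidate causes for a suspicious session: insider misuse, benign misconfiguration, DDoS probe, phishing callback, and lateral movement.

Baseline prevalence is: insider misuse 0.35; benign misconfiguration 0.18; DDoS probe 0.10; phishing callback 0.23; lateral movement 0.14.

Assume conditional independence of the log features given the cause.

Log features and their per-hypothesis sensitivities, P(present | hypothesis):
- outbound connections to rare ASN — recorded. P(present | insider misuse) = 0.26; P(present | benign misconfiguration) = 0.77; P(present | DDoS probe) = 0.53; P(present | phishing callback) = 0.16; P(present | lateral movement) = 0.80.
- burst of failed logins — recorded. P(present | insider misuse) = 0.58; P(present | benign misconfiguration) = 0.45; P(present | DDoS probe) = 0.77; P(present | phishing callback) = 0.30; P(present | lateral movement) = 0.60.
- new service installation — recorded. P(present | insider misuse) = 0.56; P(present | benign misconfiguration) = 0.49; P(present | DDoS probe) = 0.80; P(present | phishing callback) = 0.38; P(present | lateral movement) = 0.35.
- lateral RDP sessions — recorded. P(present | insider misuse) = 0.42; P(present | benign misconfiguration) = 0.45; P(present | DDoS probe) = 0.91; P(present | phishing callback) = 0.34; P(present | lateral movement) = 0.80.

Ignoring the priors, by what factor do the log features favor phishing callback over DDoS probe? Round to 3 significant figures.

0.0209

Take the product of per-log feature likelihoods under each hypothesis, then divide.
  phishing callback: 0.16 × 0.30 × 0.38 × 0.34 = 0.0062016
  DDoS probe: 0.53 × 0.77 × 0.80 × 0.91 = 0.2971
Bayes factor = 0.0062016 / 0.2971 ≈ 0.0209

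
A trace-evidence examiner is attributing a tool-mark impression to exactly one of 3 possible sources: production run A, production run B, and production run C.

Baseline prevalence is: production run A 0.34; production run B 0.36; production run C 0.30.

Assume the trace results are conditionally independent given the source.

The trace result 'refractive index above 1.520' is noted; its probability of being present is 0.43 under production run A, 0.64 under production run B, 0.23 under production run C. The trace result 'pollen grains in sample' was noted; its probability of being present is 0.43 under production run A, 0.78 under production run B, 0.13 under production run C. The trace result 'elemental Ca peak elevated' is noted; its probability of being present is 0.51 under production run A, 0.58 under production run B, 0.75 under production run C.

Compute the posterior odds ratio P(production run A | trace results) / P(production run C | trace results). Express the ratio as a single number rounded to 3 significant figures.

4.77

The normalizing constant cancels in an odds ratio, so compute prior × likelihood for the two hypotheses only:
  production run A: 0.34 × 0.43 × 0.43 × 0.51 = 0.032062
  production run C: 0.30 × 0.23 × 0.13 × 0.75 = 0.0067275
Odds(production run A : production run C) = 0.032062 / 0.0067275 ≈ 4.77.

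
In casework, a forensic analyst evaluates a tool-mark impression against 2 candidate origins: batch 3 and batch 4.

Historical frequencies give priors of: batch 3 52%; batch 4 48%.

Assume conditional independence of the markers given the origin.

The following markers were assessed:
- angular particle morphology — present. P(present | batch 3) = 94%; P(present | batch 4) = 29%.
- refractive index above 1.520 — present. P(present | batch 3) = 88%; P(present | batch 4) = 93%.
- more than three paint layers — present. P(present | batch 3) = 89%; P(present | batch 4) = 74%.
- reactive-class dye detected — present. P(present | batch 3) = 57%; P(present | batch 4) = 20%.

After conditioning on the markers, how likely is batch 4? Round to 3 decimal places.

By Bayes' rule with conditional independence, the unnormalized weight for each hypothesis is prior × ∏ likelihoods:
  batch 3: 0.52 × 0.94 × 0.88 × 0.89 × 0.57 = 0.21821
  batch 4: 0.48 × 0.29 × 0.93 × 0.74 × 0.20 = 0.019159
Marginal likelihood of the evidence = 0.23737.
P(batch 4 | evidence) = 0.019159 / 0.23737 ≈ 0.081.

0.081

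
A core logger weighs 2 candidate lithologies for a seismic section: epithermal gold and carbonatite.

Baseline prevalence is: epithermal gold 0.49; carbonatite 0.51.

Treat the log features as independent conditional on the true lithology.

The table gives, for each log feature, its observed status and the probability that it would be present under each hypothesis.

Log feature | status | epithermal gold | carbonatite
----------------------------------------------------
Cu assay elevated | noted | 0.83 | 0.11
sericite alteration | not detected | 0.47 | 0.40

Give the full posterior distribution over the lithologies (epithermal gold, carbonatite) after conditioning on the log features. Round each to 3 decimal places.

0.865, 0.135

By Bayes' rule with conditional independence, the unnormalized weight for each hypothesis is prior × ∏ likelihoods (using 1 − P(present | H) for each absent log feature):
  epithermal gold: 0.49 × 0.83 × (1 − 0.47) = 0.21555
  carbonatite: 0.51 × 0.11 × (1 − 0.40) = 0.03366
The unnormalized weights sum to 0.24921.
P(epithermal gold | evidence) = 0.21555 / 0.24921 ≈ 0.865
P(carbonatite | evidence) = 0.03366 / 0.24921 ≈ 0.135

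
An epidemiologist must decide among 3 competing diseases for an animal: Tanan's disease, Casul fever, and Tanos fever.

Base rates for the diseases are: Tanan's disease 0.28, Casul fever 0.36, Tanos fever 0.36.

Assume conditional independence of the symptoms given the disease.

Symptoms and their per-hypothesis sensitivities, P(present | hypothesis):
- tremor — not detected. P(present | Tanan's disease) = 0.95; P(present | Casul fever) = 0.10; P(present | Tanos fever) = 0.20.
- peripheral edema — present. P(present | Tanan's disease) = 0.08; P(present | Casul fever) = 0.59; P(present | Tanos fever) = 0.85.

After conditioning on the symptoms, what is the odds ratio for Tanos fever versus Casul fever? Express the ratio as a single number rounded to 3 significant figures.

Posterior odds equal prior odds times the likelihood ratio; only the two competing hypotheses matter (using 1 − P(present | H) for each absent symptom).
  Tanos fever: 0.36 × (1 − 0.20) × 0.85 = 0.2448
  Casul fever: 0.36 × (1 − 0.10) × 0.59 = 0.19116
Odds(Tanos fever : Casul fever) = 0.2448 / 0.19116 ≈ 1.28.

1.28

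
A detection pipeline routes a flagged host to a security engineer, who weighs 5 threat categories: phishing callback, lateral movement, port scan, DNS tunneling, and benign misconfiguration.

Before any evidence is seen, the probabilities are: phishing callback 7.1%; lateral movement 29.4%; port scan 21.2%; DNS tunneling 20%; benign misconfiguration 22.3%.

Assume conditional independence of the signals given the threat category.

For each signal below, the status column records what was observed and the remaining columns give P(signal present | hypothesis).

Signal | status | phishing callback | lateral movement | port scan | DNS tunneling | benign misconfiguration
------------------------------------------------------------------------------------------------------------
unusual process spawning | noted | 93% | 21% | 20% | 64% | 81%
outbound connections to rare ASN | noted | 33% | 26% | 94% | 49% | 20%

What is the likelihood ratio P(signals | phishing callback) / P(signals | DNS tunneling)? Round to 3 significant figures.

0.979

Take the product of per-signal likelihoods under each hypothesis, then divide.
  phishing callback: 0.93 × 0.33 = 0.3069
  DNS tunneling: 0.64 × 0.49 = 0.3136
Bayes factor = 0.3069 / 0.3136 ≈ 0.979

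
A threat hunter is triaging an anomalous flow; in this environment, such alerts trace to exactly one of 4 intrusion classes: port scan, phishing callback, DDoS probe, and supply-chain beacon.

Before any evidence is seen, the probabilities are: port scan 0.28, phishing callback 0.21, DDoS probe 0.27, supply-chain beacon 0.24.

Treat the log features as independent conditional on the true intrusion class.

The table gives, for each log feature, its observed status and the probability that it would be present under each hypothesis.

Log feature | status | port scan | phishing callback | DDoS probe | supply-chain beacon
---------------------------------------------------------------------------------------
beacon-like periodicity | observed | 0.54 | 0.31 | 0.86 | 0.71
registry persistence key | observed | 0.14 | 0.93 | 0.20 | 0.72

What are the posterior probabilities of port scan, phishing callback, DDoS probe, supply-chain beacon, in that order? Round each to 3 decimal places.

By Bayes' rule with conditional independence, the unnormalized weight for each hypothesis is prior × ∏ likelihoods:
  port scan: 0.28 × 0.54 × 0.14 = 0.021168
  phishing callback: 0.21 × 0.31 × 0.93 = 0.060543
  DDoS probe: 0.27 × 0.86 × 0.20 = 0.04644
  supply-chain beacon: 0.24 × 0.71 × 0.72 = 0.12269
The unnormalized weights sum to 0.25084.
P(port scan | evidence) = 0.021168 / 0.25084 ≈ 0.084
P(phishing callback | evidence) = 0.060543 / 0.25084 ≈ 0.241
P(DDoS probe | evidence) = 0.04644 / 0.25084 ≈ 0.185
P(supply-chain beacon | evidence) = 0.12269 / 0.25084 ≈ 0.489

0.084, 0.241, 0.185, 0.489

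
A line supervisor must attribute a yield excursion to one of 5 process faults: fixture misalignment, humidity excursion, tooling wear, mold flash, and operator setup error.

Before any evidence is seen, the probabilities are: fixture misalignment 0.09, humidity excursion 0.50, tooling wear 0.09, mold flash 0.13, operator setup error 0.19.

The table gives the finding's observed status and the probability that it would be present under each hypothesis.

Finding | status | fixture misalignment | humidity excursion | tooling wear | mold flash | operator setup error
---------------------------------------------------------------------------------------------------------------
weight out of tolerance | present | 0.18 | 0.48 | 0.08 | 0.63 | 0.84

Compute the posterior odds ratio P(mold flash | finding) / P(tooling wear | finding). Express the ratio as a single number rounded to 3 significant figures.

The normalizing constant cancels in an odds ratio, so compute prior × likelihood for the two hypotheses only:
  mold flash: 0.13 × 0.63 = 0.0819
  tooling wear: 0.09 × 0.08 = 0.0072
Posterior odds = 0.0819 / 0.0072 ≈ 11.4.

11.4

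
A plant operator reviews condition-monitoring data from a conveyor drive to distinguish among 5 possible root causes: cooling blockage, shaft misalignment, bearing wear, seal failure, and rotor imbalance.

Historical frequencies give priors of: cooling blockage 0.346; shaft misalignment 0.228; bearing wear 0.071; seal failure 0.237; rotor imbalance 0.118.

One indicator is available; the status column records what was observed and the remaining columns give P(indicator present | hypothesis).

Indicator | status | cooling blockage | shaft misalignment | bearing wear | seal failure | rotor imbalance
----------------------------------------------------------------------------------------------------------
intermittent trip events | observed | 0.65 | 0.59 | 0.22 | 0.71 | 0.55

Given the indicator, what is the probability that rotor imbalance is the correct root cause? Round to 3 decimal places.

0.107

By Bayes' rule, the unnormalized weight for each hypothesis is prior × likelihood:
  cooling blockage: 0.346 × 0.65 = 0.2249
  shaft misalignment: 0.228 × 0.59 = 0.13452
  bearing wear: 0.071 × 0.22 = 0.01562
  seal failure: 0.237 × 0.71 = 0.16827
  rotor imbalance: 0.118 × 0.55 = 0.0649
Marginal likelihood of the evidence = 0.60821.
P(rotor imbalance | evidence) = 0.0649 / 0.60821 ≈ 0.107.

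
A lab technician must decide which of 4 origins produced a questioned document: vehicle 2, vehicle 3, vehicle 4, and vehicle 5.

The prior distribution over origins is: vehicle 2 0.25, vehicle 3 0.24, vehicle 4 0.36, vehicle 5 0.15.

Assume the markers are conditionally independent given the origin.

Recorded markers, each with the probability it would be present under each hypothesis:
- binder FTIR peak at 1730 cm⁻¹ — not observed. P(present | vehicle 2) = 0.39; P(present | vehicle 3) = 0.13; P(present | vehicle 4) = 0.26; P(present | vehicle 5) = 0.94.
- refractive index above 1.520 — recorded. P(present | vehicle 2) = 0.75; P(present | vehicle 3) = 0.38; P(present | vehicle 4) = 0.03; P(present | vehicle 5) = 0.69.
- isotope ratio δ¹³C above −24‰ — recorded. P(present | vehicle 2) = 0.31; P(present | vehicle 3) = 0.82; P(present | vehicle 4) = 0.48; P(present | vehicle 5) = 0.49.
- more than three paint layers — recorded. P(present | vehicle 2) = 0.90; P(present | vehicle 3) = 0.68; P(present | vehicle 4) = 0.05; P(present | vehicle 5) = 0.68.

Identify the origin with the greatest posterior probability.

vehicle 3

By Bayes' rule with conditional independence, the unnormalized weight for each hypothesis is prior × ∏ likelihoods (using 1 − P(present | H) for each absent marker):
  vehicle 2: 0.25 × (1 − 0.39) × 0.75 × 0.31 × 0.90 = 0.031911
  vehicle 3: 0.24 × (1 − 0.13) × 0.38 × 0.82 × 0.68 = 0.044242
  vehicle 4: 0.36 × (1 − 0.26) × 0.03 × 0.48 × 0.05 = 0.00019181
  vehicle 5: 0.15 × (1 − 0.94) × 0.69 × 0.49 × 0.68 = 0.0020692
The unnormalized weights sum to 0.078414.
P(vehicle 2 | evidence) ≈ 0.031911 / 0.078414 ≈ 0.407
P(vehicle 3 | evidence) ≈ 0.044242 / 0.078414 ≈ 0.564
P(vehicle 4 | evidence) ≈ 0.00019181 / 0.078414 ≈ 0.002
P(vehicle 5 | evidence) ≈ 0.0020692 / 0.078414 ≈ 0.026
The largest is 0.564, so vehicle 3 is most probable.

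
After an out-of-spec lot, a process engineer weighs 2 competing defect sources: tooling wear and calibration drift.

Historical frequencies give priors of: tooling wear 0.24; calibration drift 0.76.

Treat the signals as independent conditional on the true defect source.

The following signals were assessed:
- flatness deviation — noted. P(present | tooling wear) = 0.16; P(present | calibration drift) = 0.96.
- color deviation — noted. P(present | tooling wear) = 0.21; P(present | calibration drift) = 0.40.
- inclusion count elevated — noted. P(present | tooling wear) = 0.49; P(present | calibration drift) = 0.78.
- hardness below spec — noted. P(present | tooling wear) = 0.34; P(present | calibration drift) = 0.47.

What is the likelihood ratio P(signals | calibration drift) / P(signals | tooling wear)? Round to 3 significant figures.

Joint likelihood of the signal pattern under each hypothesis:
  calibration drift: 0.96 × 0.40 × 0.78 × 0.47 = 0.14077
  tooling wear: 0.16 × 0.21 × 0.49 × 0.34 = 0.0055978
Bayes factor = 0.14077 / 0.0055978 ≈ 25.1

25.1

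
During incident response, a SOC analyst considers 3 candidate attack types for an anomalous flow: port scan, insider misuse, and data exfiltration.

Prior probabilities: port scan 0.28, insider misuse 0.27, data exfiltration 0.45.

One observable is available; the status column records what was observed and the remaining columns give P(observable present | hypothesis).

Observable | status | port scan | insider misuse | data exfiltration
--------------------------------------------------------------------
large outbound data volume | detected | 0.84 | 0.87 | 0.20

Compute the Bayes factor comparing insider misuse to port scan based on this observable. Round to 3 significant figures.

Likelihood of this observable under each hypothesis:
  insider misuse: 0.87
  port scan: 0.84
Bayes factor = 0.87 / 0.84 ≈ 1.04

1.04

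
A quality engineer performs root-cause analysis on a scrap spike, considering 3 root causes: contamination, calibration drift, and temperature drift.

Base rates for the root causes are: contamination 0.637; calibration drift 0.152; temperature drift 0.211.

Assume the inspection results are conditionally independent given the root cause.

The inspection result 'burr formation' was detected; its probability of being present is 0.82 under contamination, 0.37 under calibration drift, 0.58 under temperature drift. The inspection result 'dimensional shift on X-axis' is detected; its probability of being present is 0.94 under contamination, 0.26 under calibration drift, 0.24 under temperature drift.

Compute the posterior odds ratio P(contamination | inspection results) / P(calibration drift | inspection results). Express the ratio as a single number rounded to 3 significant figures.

Unnormalized posterior weight (prior times the inspection result likelihoods) for each of the two hypotheses:
  contamination: 0.637 × 0.82 × 0.94 = 0.491
  calibration drift: 0.152 × 0.37 × 0.26 = 0.014622
Odds(contamination : calibration drift) = 0.491 / 0.014622 ≈ 33.6.

33.6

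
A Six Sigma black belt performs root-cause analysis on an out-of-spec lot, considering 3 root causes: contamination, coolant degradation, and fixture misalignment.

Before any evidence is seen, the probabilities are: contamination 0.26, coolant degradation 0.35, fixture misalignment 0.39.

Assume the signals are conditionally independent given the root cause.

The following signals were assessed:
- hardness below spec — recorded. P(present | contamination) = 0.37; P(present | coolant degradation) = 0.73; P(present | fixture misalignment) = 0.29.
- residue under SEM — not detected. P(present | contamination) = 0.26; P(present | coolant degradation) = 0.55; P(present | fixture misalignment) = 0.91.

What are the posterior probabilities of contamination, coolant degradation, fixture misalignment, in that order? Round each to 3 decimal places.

Multiply each prior by the joint likelihood of the signal pattern (using 1 − P(present | H) for each absent signal):
  contamination: 0.26 × 0.37 × (1 − 0.26) = 0.071188
  coolant degradation: 0.35 × 0.73 × (1 − 0.55) = 0.11497
  fixture misalignment: 0.39 × 0.29 × (1 − 0.91) = 0.010179
Normalizing constant Z = 0.071188 + 0.11497 + 0.010179 = 0.19634.
P(contamination | evidence) = 0.071188 / 0.19634 ≈ 0.363
P(coolant degradation | evidence) = 0.11497 / 0.19634 ≈ 0.586
P(fixture misalignment | evidence) = 0.010179 / 0.19634 ≈ 0.052

0.363, 0.586, 0.052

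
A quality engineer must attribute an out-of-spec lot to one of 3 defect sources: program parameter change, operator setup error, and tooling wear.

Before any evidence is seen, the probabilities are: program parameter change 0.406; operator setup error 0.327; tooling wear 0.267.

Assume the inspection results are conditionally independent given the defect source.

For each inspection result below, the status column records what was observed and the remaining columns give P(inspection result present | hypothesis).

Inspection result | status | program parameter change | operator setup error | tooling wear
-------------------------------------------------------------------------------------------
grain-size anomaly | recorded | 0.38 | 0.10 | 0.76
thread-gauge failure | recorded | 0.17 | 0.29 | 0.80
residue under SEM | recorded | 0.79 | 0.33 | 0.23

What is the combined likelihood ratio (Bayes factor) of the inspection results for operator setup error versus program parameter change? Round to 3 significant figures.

Joint likelihood of the inspection result pattern under each hypothesis:
  operator setup error: 0.10 × 0.29 × 0.33 = 0.00957
  program parameter change: 0.38 × 0.17 × 0.79 = 0.051034
Bayes factor = 0.00957 / 0.051034 ≈ 0.188

0.188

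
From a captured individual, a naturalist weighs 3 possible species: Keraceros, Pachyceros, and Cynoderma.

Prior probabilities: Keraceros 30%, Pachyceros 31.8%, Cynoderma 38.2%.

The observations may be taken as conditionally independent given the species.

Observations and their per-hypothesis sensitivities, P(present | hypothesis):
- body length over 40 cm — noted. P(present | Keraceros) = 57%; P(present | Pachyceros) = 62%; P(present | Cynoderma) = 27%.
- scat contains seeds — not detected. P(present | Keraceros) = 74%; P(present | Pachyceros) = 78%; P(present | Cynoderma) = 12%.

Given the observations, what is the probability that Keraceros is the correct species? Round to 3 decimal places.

0.249

For each hypothesis, the unnormalized posterior weight is prior × product of the observation likelihoods (using 1 − P(present | H) for each absent observation):
  Keraceros: 0.300 × 0.57 × (1 − 0.74) = 0.04446
  Pachyceros: 0.318 × 0.62 × (1 − 0.78) = 0.043375
  Cynoderma: 0.382 × 0.27 × (1 − 0.12) = 0.090763
Marginal likelihood of the evidence = 0.1786.
P(Keraceros | evidence) = 0.04446 / 0.1786 ≈ 0.249.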